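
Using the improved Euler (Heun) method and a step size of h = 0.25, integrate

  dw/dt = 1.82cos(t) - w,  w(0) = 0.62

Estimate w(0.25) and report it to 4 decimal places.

Heun: k1 = f(t_n, w_n); k2 = f(t_n + h, w_n + h·k1); w_{n+1} = w_n + (h/2)·(k1 + k2).
t=0.000000, w=0.620000:
  k1 = f(0.000000, 0.620000) = 1.200000
  k2 = f(0.250000, 0.920000) = 0.843421
  w ← 0.620000 + (0.25/2)·(1.200000 + 0.843421) = 0.875428
w(0.25) ≈ 0.8754

0.8754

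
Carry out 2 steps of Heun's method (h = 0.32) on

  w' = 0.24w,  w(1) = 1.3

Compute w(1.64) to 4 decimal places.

1.5156

Heun: k1 = f(t_n, w_n); k2 = f(t_n + h, w_n + h·k1); w_{n+1} = w_n + (h/2)·(k1 + k2).
t=1.000000, w=1.300000:
  k1 = f(1.000000, 1.300000) = 0.312000
  k2 = f(1.320000, 1.399840) = 0.335962
  w ← 1.300000 + (0.32/2)·(0.312000 + 0.335962) = 1.403674
t=1.320000, w=1.403674:
  k1 = f(1.320000, 1.403674) = 0.336882
  k2 = f(1.640000, 1.511476) = 0.362754
  w ← 1.403674 + (0.32/2)·(0.336882 + 0.362754) = 1.515616
w(1.64) ≈ 1.5156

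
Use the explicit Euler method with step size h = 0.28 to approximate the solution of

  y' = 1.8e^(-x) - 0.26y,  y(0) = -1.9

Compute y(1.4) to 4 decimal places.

Euler: y_{n+1} = y_n + h·f(x_n, y_n).
x=0.000000, y=-1.900000: f=2.294000 → y ← -1.900000 + 0.28·2.294000 = -1.257680
x=0.280000, y=-1.257680: f=1.687408 → y ← -1.257680 + 0.28·1.687408 = -0.785206
x=0.560000, y=-0.785206: f=1.232330 → y ← -0.785206 + 0.28·1.232330 = -0.440154
x=0.840000, y=-0.440154: f=0.891519 → y ← -0.440154 + 0.28·0.891519 = -0.190528
x=1.120000, y=-0.190528: f=0.636841 → y ← -0.190528 + 0.28·0.636841 = -0.012213
y(1.4) ≈ -0.0122

-0.0122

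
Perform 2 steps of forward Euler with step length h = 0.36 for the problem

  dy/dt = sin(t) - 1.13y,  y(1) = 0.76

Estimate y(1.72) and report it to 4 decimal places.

0.7992

Euler: y_{n+1} = y_n + h·f(t_n, y_n).
t=1.000000, y=0.760000: f=-0.017329 → y ← 0.760000 + 0.36·(-0.017329) = 0.753762
t=1.360000, y=0.753762: f=0.126114 → y ← 0.753762 + 0.36·0.126114 = 0.799163
y(1.72) ≈ 0.7992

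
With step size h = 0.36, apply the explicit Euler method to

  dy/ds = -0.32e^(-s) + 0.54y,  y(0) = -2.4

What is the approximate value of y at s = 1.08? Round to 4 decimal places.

-4.4058

Euler: y_{n+1} = y_n + h·f(s_n, y_n).
s=0.000000, y=-2.400000: f=-1.616000 → y ← -2.400000 + 0.36·(-1.616000) = -2.981760
s=0.360000, y=-2.981760: f=-1.833407 → y ← -2.981760 + 0.36·(-1.833407) = -3.641786
s=0.720000, y=-3.641786: f=-2.122325 → y ← -3.641786 + 0.36·(-2.122325) = -4.405824
y(1.08) ≈ -4.4058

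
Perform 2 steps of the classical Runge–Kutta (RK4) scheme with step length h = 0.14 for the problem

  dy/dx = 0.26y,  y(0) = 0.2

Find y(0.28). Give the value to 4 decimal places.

0.2151

RK4: k1 = f(x_n, y_n); k2 = f(x_n + h/2, y_n + (h/2)·k1); k3 = f(x_n + h/2, y_n + (h/2)·k2); k4 = f(x_n + h, y_n + h·k3); y_{n+1} = y_n + (h/6)·(k1 + 2k2 + 2k3 + k4).
x=0.000000, y=0.200000:
  k1 = f(0.000000, 0.200000) = 0.052000
  k2 = f(0.070000, 0.203640) = 0.052946
  k3 = f(0.070000, 0.203706) = 0.052964
  k4 = f(0.140000, 0.207415) = 0.053928
  y ← 0.200000 + (0.14/6)·(k1 + 2k2 + 2k3 + k4) = 0.207414
x=0.140000, y=0.207414:
  k1 = f(0.140000, 0.207414) = 0.053928
  k2 = f(0.210000, 0.211189) = 0.054909
  k3 = f(0.210000, 0.211258) = 0.054927
  k4 = f(0.280000, 0.215104) = 0.055927
  y ← 0.207414 + (0.14/6)·(k1 + 2k2 + 2k3 + k4) = 0.215103
y(0.28) ≈ 0.2151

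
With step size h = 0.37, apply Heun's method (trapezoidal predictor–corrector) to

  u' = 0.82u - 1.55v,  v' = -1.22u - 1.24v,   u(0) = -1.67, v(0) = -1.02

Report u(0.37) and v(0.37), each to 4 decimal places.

Heun on (u,v): k1 = f(t_n, state_n); k2 = f(t_n + h, state_n + h·k1); state_{n+1} = state_n + (h/2)·(k1 + k2).
0.000000: (-1.670000, -1.020000)
  k1 = (0.211600, 3.302200)
  predictor → (-1.591708, 0.201814)
  k2 = (-1.618012, 1.691634)
  → (-1.930186, -0.096141)
(u(0.37), v(0.37)) ≈ (-1.9302, -0.0961)

-1.9302, -0.0961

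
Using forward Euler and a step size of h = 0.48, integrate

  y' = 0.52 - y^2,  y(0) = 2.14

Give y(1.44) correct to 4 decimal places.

Euler: y_{n+1} = y_n + h·f(x_n, y_n).
x=0.000000, y=2.140000: f=-4.059600 → y ← 2.140000 + 0.48·(-4.059600) = 0.191392
x=0.480000, y=0.191392: f=0.483369 → y ← 0.191392 + 0.48·0.483369 = 0.423409
x=0.960000, y=0.423409: f=0.340725 → y ← 0.423409 + 0.48·0.340725 = 0.586957
y(1.44) ≈ 0.5870

0.5870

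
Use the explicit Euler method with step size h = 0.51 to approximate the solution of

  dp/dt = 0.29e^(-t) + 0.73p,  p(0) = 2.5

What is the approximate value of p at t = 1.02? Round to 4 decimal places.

4.9998

Euler: p_{n+1} = p_n + h·f(t_n, p_n).
t=0.000000, p=2.500000: f=2.115000 → p ← 2.500000 + 0.51·2.115000 = 3.578650
t=0.510000, p=3.578650: f=2.786558 → p ← 3.578650 + 0.51·2.786558 = 4.999795
p(1.02) ≈ 4.9998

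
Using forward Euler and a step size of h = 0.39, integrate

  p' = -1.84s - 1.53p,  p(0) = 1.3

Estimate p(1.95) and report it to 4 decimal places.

Euler: p_{n+1} = p_n + h·f(s_n, p_n).
s=0.000000, p=1.300000: f=-1.989000 → p ← 1.300000 + 0.39·(-1.989000) = 0.524290
s=0.390000, p=0.524290: f=-1.519764 → p ← 0.524290 + 0.39·(-1.519764) = -0.068418
s=0.780000, p=-0.068418: f=-1.330521 → p ← -0.068418 + 0.39·(-1.330521) = -0.587321
s=1.170000, p=-0.587321: f=-1.254199 → p ← -0.587321 + 0.39·(-1.254199) = -1.076459
s=1.560000, p=-1.076459: f=-1.223418 → p ← -1.076459 + 0.39·(-1.223418) = -1.553592
p(1.95) ≈ -1.5536

-1.5536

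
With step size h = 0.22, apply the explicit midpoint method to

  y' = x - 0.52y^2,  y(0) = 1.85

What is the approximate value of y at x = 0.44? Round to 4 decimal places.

1.3946

Midpoint: k1 = f(x_n, y_n); k2 = f(x_n + h/2, y_n + (h/2)·k1); y_{n+1} = y_n + h·k2.
x=0.000000, y=1.850000:
  k1 = f(0.000000, 1.850000) = -1.779700
  k2 = f(0.110000, 1.654233) = -1.312973
  y ← 1.850000 + 0.22·(-1.312973) = 1.561146
x=0.220000, y=1.561146:
  k1 = f(0.220000, 1.561146) = -1.047332
  k2 = f(0.330000, 1.445939) = -0.757185
  y ← 1.561146 + 0.22·(-0.757185) = 1.394565
y(0.44) ≈ 1.3946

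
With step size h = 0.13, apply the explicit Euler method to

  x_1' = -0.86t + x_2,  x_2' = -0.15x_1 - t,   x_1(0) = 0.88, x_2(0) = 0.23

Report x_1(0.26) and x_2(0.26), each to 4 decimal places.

0.9230, 0.1782

Euler on (x_1,x_2): x_1_{n+1} = x_1_n + h·x_1', x_2_{n+1} = x_2_n + h·x_2'.
0.000000: (0.880000, 0.230000); f=(0.230000, -0.132000) → (0.909900, 0.212840)
0.130000: (0.909900, 0.212840); f=(0.101040, -0.266485) → (0.923035, 0.178197)
(x_1(0.26), x_2(0.26)) ≈ (0.9230, 0.1782)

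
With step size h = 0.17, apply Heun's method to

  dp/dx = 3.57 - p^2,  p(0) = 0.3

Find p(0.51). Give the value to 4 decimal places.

Heun: k1 = f(x_n, p_n); k2 = f(x_n + h, p_n + h·k1); p_{n+1} = p_n + (h/2)·(k1 + k2).
x=0.000000, p=0.300000:
  k1 = f(0.000000, 0.300000) = 3.480000
  k2 = f(0.170000, 0.891600) = 2.775049
  p ← 0.300000 + (0.17/2)·(3.480000 + 2.775049) = 0.831679
x=0.170000, p=0.831679:
  k1 = f(0.170000, 0.831679) = 2.878310
  k2 = f(0.340000, 1.320992) = 1.824981
  p ← 0.831679 + (0.17/2)·(2.878310 + 1.824981) = 1.231459
x=0.340000, p=1.231459:
  k1 = f(0.340000, 1.231459) = 2.053509
  k2 = f(0.510000, 1.580555) = 1.071845
  p ← 1.231459 + (0.17/2)·(2.053509 + 1.071845) = 1.497114
p(0.51) ≈ 1.4971

1.4971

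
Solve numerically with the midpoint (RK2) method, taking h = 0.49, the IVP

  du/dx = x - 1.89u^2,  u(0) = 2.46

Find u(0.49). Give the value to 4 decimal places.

2.4716

Midpoint: k1 = f(x_n, u_n); k2 = f(x_n + h/2, u_n + (h/2)·k1); u_{n+1} = u_n + h·k2.
x=0.000000, u=2.460000:
  k1 = f(0.000000, 2.460000) = -11.437524
  k2 = f(0.245000, -0.342193) = 0.023688
  u ← 2.460000 + 0.49·0.023688 = 2.471607
u(0.49) ≈ 2.4716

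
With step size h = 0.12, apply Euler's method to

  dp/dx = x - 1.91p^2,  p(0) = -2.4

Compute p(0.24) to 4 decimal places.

-6.8779

Euler: p_{n+1} = p_n + h·f(x_n, p_n).
x=0.000000, p=-2.400000: f=-11.001600 → p ← -2.400000 + 0.12·(-11.001600) = -3.720192
x=0.120000, p=-3.720192: f=-26.314072 → p ← -3.720192 + 0.12·(-26.314072) = -6.877881
p(0.24) ≈ -6.8779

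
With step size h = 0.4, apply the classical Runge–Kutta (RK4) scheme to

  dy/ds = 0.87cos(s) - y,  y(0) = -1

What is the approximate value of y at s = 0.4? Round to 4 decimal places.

RK4: k1 = f(s_n, y_n); k2 = f(s_n + h/2, y_n + (h/2)·k1); k3 = f(s_n + h/2, y_n + (h/2)·k2); k4 = f(s_n + h, y_n + h·k3); y_{n+1} = y_n + (h/6)·(k1 + 2k2 + 2k3 + k4).
s=0.000000, y=-1.000000:
  k1 = f(0.000000, -1.000000) = 1.870000
  k2 = f(0.200000, -0.626000) = 1.478658
  k3 = f(0.200000, -0.704268) = 1.556926
  k4 = f(0.400000, -0.377229) = 1.178553
  y ← -1.000000 + (0.4/6)·(k1 + 2k2 + 2k3 + k4) = -0.392019
y(0.4) ≈ -0.3920

-0.3920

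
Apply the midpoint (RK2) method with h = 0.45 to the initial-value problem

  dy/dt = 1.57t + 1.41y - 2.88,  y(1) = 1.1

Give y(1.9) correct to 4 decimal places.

Midpoint: k1 = f(t_n, y_n); k2 = f(t_n + h/2, y_n + (h/2)·k1); y_{n+1} = y_n + h·k2.
t=1.000000, y=1.100000:
  k1 = f(1.000000, 1.100000) = 0.241000
  k2 = f(1.225000, 1.154225) = 0.670707
  y ← 1.100000 + 0.45·0.670707 = 1.401818
t=1.450000, y=1.401818:
  k1 = f(1.450000, 1.401818) = 1.373064
  k2 = f(1.675000, 1.710758) = 2.161918
  y ← 1.401818 + 0.45·2.161918 = 2.374681
y(1.9) ≈ 2.3747

2.3747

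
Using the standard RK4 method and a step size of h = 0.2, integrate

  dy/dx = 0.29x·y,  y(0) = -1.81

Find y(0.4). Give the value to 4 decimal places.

RK4: k1 = f(x_n, y_n); k2 = f(x_n + h/2, y_n + (h/2)·k1); k3 = f(x_n + h/2, y_n + (h/2)·k2); k4 = f(x_n + h, y_n + h·k3); y_{n+1} = y_n + (h/6)·(k1 + 2k2 + 2k3 + k4).
x=0.000000, y=-1.810000:
  k1 = f(0.000000, -1.810000) = 0.000000
  k2 = f(0.100000, -1.810000) = -0.052490
  k3 = f(0.100000, -1.815249) = -0.052642
  k4 = f(0.200000, -1.820528) = -0.105591
  y ← -1.810000 + (0.2/6)·(k1 + 2k2 + 2k3 + k4) = -1.820529
x=0.200000, y=-1.820529:
  k1 = f(0.200000, -1.820529) = -0.105591
  k2 = f(0.300000, -1.831088) = -0.159305
  k3 = f(0.300000, -1.836459) = -0.159772
  k4 = f(0.400000, -1.852483) = -0.214888
  y ← -1.820529 + (0.2/6)·(k1 + 2k2 + 2k3 + k4) = -1.852483
y(0.4) ≈ -1.8525

-1.8525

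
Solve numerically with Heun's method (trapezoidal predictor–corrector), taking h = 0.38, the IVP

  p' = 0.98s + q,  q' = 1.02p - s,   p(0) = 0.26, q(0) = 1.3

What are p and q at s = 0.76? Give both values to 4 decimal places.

Heun on (p,q): k1 = f(s_n, state_n); k2 = f(s_n + h, state_n + h·k1); state_{n+1} = state_n + (h/2)·(k1 + k2).
0.000000: (0.260000, 1.300000)
  k1 = (1.300000, 0.265200)
  predictor → (0.754000, 1.400776)
  k2 = (1.773176, 0.389080)
  → (0.843903, 1.424313)
0.380000: (0.843903, 1.424313)
  k1 = (1.796713, 0.480782)
  predictor → (1.526654, 1.607010)
  k2 = (2.351810, 0.797188)
  → (1.632123, 1.667127)
(p(0.76), q(0.76)) ≈ (1.6321, 1.6671)

1.6321, 1.6671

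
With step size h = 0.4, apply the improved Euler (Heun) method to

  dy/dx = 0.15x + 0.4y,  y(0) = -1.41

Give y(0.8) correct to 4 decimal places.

Heun: k1 = f(x_n, y_n); k2 = f(x_n + h, y_n + h·k1); y_{n+1} = y_n + (h/2)·(k1 + k2).
x=0.000000, y=-1.410000:
  k1 = f(0.000000, -1.410000) = -0.564000
  k2 = f(0.400000, -1.635600) = -0.594240
  y ← -1.410000 + (0.4/2)·(-0.564000 + (-0.594240)) = -1.641648
x=0.400000, y=-1.641648:
  k1 = f(0.400000, -1.641648) = -0.596659
  k2 = f(0.800000, -1.880312) = -0.632125
  y ← -1.641648 + (0.4/2)·(-0.596659 + (-0.632125)) = -1.887405
y(0.8) ≈ -1.8874

-1.8874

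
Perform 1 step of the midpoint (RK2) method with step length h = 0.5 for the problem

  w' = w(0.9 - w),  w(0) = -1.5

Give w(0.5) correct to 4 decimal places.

-5.4600

Midpoint: k1 = f(s_n, w_n); k2 = f(s_n + h/2, w_n + (h/2)·k1); w_{n+1} = w_n + h·k2.
s=0.000000, w=-1.500000:
  k1 = f(0.000000, -1.500000) = -3.600000
  k2 = f(0.250000, -2.400000) = -7.920000
  w ← -1.500000 + 0.5·(-7.920000) = -5.460000
w(0.5) ≈ -5.4600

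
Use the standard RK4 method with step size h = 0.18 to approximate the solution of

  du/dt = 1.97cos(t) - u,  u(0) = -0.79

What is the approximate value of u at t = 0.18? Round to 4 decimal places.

-0.3372

RK4: k1 = f(t_n, u_n); k2 = f(t_n + h/2, u_n + (h/2)·k1); k3 = f(t_n + h/2, u_n + (h/2)·k2); k4 = f(t_n + h, u_n + h·k3); u_{n+1} = u_n + (h/6)·(k1 + 2k2 + 2k3 + k4).
t=0.000000, u=-0.790000:
  k1 = f(0.000000, -0.790000) = 2.760000
  k2 = f(0.090000, -0.541600) = 2.503627
  k3 = f(0.090000, -0.564674) = 2.526700
  k4 = f(0.180000, -0.335194) = 2.273366
  u ← -0.790000 + (0.18/6)·(k1 + 2k2 + 2k3 + k4) = -0.337179
u(0.18) ≈ -0.3372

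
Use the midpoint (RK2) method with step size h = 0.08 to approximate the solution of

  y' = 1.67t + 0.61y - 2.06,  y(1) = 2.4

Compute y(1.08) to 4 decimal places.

2.4934

Midpoint: k1 = f(t_n, y_n); k2 = f(t_n + h/2, y_n + (h/2)·k1); y_{n+1} = y_n + h·k2.
t=1.000000, y=2.400000:
  k1 = f(1.000000, 2.400000) = 1.074000
  k2 = f(1.040000, 2.442960) = 1.167006
  y ← 2.400000 + 0.08·1.167006 = 2.493360
y(1.08) ≈ 2.4934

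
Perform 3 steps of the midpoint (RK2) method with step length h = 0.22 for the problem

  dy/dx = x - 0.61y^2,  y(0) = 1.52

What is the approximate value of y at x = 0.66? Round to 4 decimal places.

Midpoint: k1 = f(x_n, y_n); k2 = f(x_n + h/2, y_n + (h/2)·k1); y_{n+1} = y_n + h·k2.
x=0.000000, y=1.520000:
  k1 = f(0.000000, 1.520000) = -1.409344
  k2 = f(0.110000, 1.364972) = -1.026521
  y ← 1.520000 + 0.22·(-1.026521) = 1.294165
x=0.220000, y=1.294165:
  k1 = f(0.220000, 1.294165) = -0.801667
  k2 = f(0.330000, 1.205982) = -0.557180
  y ← 1.294165 + 0.22·(-0.557180) = 1.171586
x=0.440000, y=1.171586:
  k1 = f(0.440000, 1.171586) = -0.397294
  k2 = f(0.550000, 1.127884) = -0.225994
  y ← 1.171586 + 0.22·(-0.225994) = 1.121867
y(0.66) ≈ 1.1219

1.1219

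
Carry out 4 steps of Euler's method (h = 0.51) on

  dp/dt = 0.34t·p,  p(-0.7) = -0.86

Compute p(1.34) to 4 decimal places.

Euler: p_{n+1} = p_n + h·f(t_n, p_n).
t=-0.700000, p=-0.860000: f=0.204680 → p ← -0.860000 + 0.51·0.204680 = -0.755613
t=-0.190000, p=-0.755613: f=0.048813 → p ← -0.755613 + 0.51·0.048813 = -0.730719
t=0.320000, p=-0.730719: f=-0.079502 → p ← -0.730719 + 0.51·(-0.079502) = -0.771265
t=0.830000, p=-0.771265: f=-0.217651 → p ← -0.771265 + 0.51·(-0.217651) = -0.882267
p(1.34) ≈ -0.8823

-0.8823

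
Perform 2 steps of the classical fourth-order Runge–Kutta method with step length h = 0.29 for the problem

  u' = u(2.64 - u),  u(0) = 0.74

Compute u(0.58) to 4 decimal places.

1.6972

RK4: k1 = f(s_n, u_n); k2 = f(s_n + h/2, u_n + (h/2)·k1); k3 = f(s_n + h/2, u_n + (h/2)·k2); k4 = f(s_n + h, u_n + h·k3); u_{n+1} = u_n + (h/6)·(k1 + 2k2 + 2k3 + k4).
s=0.000000, u=0.740000:
  k1 = f(0.000000, 0.740000) = 1.406000
  k2 = f(0.145000, 0.943870) = 1.600926
  k3 = f(0.145000, 0.972134) = 1.621389
  k4 = f(0.290000, 1.210203) = 1.730345
  u ← 0.740000 + (0.29/6)·(k1 + 2k2 + 2k3 + k4) = 1.203081
s=0.290000, u=1.203081:
  k1 = f(0.290000, 1.203081) = 1.728730
  k2 = f(0.435000, 1.453746) = 1.724512
  k3 = f(0.435000, 1.453135) = 1.724675
  k4 = f(0.580000, 1.703236) = 1.595530
  u ← 1.203081 + (0.29/6)·(k1 + 2k2 + 2k3 + k4) = 1.697174
u(0.58) ≈ 1.6972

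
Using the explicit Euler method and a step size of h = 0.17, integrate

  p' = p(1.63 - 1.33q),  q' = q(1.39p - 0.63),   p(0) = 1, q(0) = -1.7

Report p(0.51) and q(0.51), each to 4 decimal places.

5.2170, -3.8612

Euler on (p,q): p_{n+1} = p_n + h·p', q_{n+1} = q_n + h·q'.
0.000000: (1.000000, -1.700000); f=(3.891000, -1.292000) → (1.661470, -1.919640)
0.170000: (1.661470, -1.919640); f=(6.950130, -3.223927) → (2.842992, -2.467708)
0.340000: (2.842992, -2.467708); f=(13.964922, -8.197130) → (5.217029, -3.861220)
(p(0.51), q(0.51)) ≈ (5.2170, -3.8612)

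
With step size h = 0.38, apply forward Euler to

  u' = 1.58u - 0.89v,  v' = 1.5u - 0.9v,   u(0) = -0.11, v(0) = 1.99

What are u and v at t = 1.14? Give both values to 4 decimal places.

Euler on (u,v): u_{n+1} = u_n + h·u', v_{n+1} = v_n + h·v'.
0.000000: (-0.110000, 1.990000); f=(-1.944900, -1.956000) → (-0.849062, 1.246720)
0.380000: (-0.849062, 1.246720); f=(-2.451099, -2.395641) → (-1.780480, 0.336376)
0.760000: (-1.780480, 0.336376); f=(-3.112533, -2.973458) → (-2.963242, -0.793538)
(u(1.14), v(1.14)) ≈ (-2.9632, -0.7935)

-2.9632, -0.7935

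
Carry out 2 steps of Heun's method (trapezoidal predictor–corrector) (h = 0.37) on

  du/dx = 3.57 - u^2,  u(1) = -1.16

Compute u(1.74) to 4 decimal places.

Heun: k1 = f(x_n, u_n); k2 = f(x_n + h, u_n + h·k1); u_{n+1} = u_n + (h/2)·(k1 + k2).
x=1.000000, u=-1.160000:
  k1 = f(1.000000, -1.160000) = 2.224400
  k2 = f(1.370000, -0.336972) = 3.456450
  u ← -1.160000 + (0.37/2)·(2.224400 + 3.456450) = -0.109043
x=1.370000, u=-0.109043:
  k1 = f(1.370000, -0.109043) = 3.558110
  k2 = f(1.740000, 1.207458) = 2.112046
  u ← -0.109043 + (0.37/2)·(3.558110 + 2.112046) = 0.939936
u(1.74) ≈ 0.9399

0.9399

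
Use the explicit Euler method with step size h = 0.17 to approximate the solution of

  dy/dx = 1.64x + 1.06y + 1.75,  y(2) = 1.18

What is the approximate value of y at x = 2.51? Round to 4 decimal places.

Euler: y_{n+1} = y_n + h·f(x_n, y_n).
x=2.000000, y=1.180000: f=6.280800 → y ← 1.180000 + 0.17·6.280800 = 2.247736
x=2.170000, y=2.247736: f=7.691400 → y ← 2.247736 + 0.17·7.691400 = 3.555274
x=2.340000, y=3.555274: f=9.356190 → y ← 3.555274 + 0.17·9.356190 = 5.145826
y(2.51) ≈ 5.1458

5.1458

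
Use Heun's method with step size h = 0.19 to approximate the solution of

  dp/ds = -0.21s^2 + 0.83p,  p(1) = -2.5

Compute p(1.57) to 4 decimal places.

-4.2516

Heun: k1 = f(s_n, p_n); k2 = f(s_n + h, p_n + h·k1); p_{n+1} = p_n + (h/2)·(k1 + k2).
s=1.000000, p=-2.500000:
  k1 = f(1.000000, -2.500000) = -2.285000
  k2 = f(1.190000, -2.934150) = -2.732725
  p ← -2.500000 + (0.19/2)·(-2.285000 + (-2.732725)) = -2.976684
s=1.190000, p=-2.976684:
  k1 = f(1.190000, -2.976684) = -2.768029
  k2 = f(1.380000, -3.502609) = -3.307090
  p ← -2.976684 + (0.19/2)·(-2.768029 + (-3.307090)) = -3.553820
s=1.380000, p=-3.553820:
  k1 = f(1.380000, -3.553820) = -3.349595
  k2 = f(1.570000, -4.190243) = -3.995531
  p ← -3.553820 + (0.19/2)·(-3.349595 + (-3.995531)) = -4.251607
p(1.57) ≈ -4.2516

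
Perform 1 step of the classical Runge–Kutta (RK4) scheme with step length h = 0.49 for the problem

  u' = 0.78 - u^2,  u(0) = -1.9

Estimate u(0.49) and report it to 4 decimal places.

RK4: k1 = f(t_n, u_n); k2 = f(t_n + h/2, u_n + (h/2)·k1); k3 = f(t_n + h/2, u_n + (h/2)·k2); k4 = f(t_n + h, u_n + h·k3); u_{n+1} = u_n + (h/6)·(k1 + 2k2 + 2k3 + k4).
t=0.000000, u=-1.900000:
  k1 = f(0.000000, -1.900000) = -2.830000
  k2 = f(0.245000, -2.593350) = -5.945464
  k3 = f(0.245000, -3.356639) = -10.487024
  k4 = f(0.490000, -7.038642) = -48.762475
  u ← -1.900000 + (0.49/6)·(k1 + 2k2 + 2k3 + k4) = -8.797358
u(0.49) ≈ -8.7974

-8.7974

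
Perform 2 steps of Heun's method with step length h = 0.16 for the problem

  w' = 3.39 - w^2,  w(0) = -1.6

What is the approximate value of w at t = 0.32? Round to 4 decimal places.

-1.1762

Heun: k1 = f(t_n, w_n); k2 = f(t_n + h, w_n + h·k1); w_{n+1} = w_n + (h/2)·(k1 + k2).
t=0.000000, w=-1.600000:
  k1 = f(0.000000, -1.600000) = 0.830000
  k2 = f(0.160000, -1.467200) = 1.237324
  w ← -1.600000 + (0.16/2)·(0.830000 + 1.237324) = -1.434614
t=0.160000, w=-1.434614:
  k1 = f(0.160000, -1.434614) = 1.331882
  k2 = f(0.320000, -1.221513) = 1.897906
  w ← -1.434614 + (0.16/2)·(1.331882 + 1.897906) = -1.176231
w(0.32) ≈ -1.1762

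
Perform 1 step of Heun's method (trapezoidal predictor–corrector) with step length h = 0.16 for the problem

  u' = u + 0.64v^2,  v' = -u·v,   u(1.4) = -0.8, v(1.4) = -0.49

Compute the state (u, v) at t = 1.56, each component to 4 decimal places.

Heun on (u,v): k1 = f(t_n, state_n); k2 = f(t_n + h, state_n + h·k1); state_{n+1} = state_n + (h/2)·(k1 + k2).
1.400000: (-0.800000, -0.490000)
  k1 = (-0.646336, -0.392000)
  predictor → (-0.903414, -0.552720)
  k2 = (-0.707894, -0.499335)
  → (-0.908338, -0.561307)
(u(1.56), v(1.56)) ≈ (-0.9083, -0.5613)

-0.9083, -0.5613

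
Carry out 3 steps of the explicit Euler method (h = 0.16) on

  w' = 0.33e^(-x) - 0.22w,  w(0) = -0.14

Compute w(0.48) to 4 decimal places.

Euler: w_{n+1} = w_n + h·f(x_n, w_n).
x=0.000000, w=-0.140000: f=0.360800 → w ← -0.140000 + 0.16·0.360800 = -0.082272
x=0.160000, w=-0.082272: f=0.299307 → w ← -0.082272 + 0.16·0.299307 = -0.034383
x=0.320000, w=-0.034383: f=0.247193 → w ← -0.034383 + 0.16·0.247193 = 0.005168
w(0.48) ≈ 0.0052

0.0052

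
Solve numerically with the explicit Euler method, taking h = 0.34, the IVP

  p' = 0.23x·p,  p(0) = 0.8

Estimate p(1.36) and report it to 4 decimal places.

0.9339

Euler: p_{n+1} = p_n + h·f(x_n, p_n).
x=0.000000, p=0.800000: f=0.000000 → p ← 0.800000 + 0.34·0.000000 = 0.800000
x=0.340000, p=0.800000: f=0.062560 → p ← 0.800000 + 0.34·0.062560 = 0.821270
x=0.680000, p=0.821270: f=0.128447 → p ← 0.821270 + 0.34·0.128447 = 0.864942
x=1.020000, p=0.864942: f=0.202915 → p ← 0.864942 + 0.34·0.202915 = 0.933934
p(1.36) ≈ 0.9339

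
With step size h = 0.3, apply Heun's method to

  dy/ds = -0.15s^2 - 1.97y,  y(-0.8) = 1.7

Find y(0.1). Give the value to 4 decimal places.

Heun: k1 = f(s_n, y_n); k2 = f(s_n + h, y_n + h·k1); y_{n+1} = y_n + (h/2)·(k1 + k2).
s=-0.800000, y=1.700000:
  k1 = f(-0.800000, 1.700000) = -3.445000
  k2 = f(-0.500000, 0.666500) = -1.350505
  y ← 1.700000 + (0.3/2)·(-3.445000 + (-1.350505)) = 0.980674
s=-0.500000, y=0.980674:
  k1 = f(-0.500000, 0.980674) = -1.969428
  k2 = f(-0.200000, 0.389846) = -0.773996
  y ← 0.980674 + (0.3/2)·(-1.969428 + (-0.773996)) = 0.569161
s=-0.200000, y=0.569161:
  k1 = f(-0.200000, 0.569161) = -1.127246
  k2 = f(0.100000, 0.230987) = -0.456544
  y ← 0.569161 + (0.3/2)·(-1.127246 + (-0.456544)) = 0.331592
y(0.1) ≈ 0.3316

0.3316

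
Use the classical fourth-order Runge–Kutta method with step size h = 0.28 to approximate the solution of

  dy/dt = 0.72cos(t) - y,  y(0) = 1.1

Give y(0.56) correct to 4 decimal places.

0.9189

RK4: k1 = f(t_n, y_n); k2 = f(t_n + h/2, y_n + (h/2)·k1); k3 = f(t_n + h/2, y_n + (h/2)·k2); k4 = f(t_n + h, y_n + h·k3); y_{n+1} = y_n + (h/6)·(k1 + 2k2 + 2k3 + k4).
t=0.000000, y=1.100000:
  k1 = f(0.000000, 1.100000) = -0.380000
  k2 = f(0.140000, 1.046800) = -0.333844
  k3 = f(0.140000, 1.053262) = -0.340306
  k4 = f(0.280000, 1.004714) = -0.312754
  y ← 1.100000 + (0.28/6)·(k1 + 2k2 + 2k3 + k4) = 1.004751
t=0.280000, y=1.004751:
  k1 = f(0.280000, 1.004751) = -0.312791
  k2 = f(0.420000, 0.960960) = -0.303536
  k3 = f(0.420000, 0.962256) = -0.304832
  k4 = f(0.560000, 0.919398) = -0.309374
  y ← 1.004751 + (0.28/6)·(k1 + 2k2 + 2k3 + k4) = 0.918935
y(0.56) ≈ 0.9189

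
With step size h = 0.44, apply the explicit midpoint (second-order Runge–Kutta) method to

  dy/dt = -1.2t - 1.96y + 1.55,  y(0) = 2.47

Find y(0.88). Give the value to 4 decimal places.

Midpoint: k1 = f(t_n, y_n); k2 = f(t_n + h/2, y_n + (h/2)·k1); y_{n+1} = y_n + h·k2.
t=0.000000, y=2.470000:
  k1 = f(0.000000, 2.470000) = -3.291200
  k2 = f(0.220000, 1.745936) = -2.136035
  y ← 2.470000 + 0.44·(-2.136035) = 1.530145
t=0.440000, y=1.530145:
  k1 = f(0.440000, 1.530145) = -1.977084
  k2 = f(0.660000, 1.095186) = -1.388565
  y ← 1.530145 + 0.44·(-1.388565) = 0.919176
y(0.88) ≈ 0.9192

0.9192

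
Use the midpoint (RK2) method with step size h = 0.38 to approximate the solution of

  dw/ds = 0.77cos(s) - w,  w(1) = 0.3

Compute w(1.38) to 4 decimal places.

Midpoint: k1 = f(s_n, w_n); k2 = f(s_n + h/2, w_n + (h/2)·k1); w_{n+1} = w_n + h·k2.
s=1.000000, w=0.300000:
  k1 = f(1.000000, 0.300000) = 0.116033
  k2 = f(1.190000, 0.322046) = -0.035868
  w ← 0.300000 + 0.38·(-0.035868) = 0.286370
w(1.38) ≈ 0.2864

0.2864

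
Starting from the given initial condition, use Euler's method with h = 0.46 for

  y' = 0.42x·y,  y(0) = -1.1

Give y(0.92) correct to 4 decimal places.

Euler: y_{n+1} = y_n + h·f(x_n, y_n).
x=0.000000, y=-1.100000: f=0.000000 → y ← -1.100000 + 0.46·0.000000 = -1.100000
x=0.460000, y=-1.100000: f=-0.212520 → y ← -1.100000 + 0.46·(-0.212520) = -1.197759
y(0.92) ≈ -1.1978

-1.1978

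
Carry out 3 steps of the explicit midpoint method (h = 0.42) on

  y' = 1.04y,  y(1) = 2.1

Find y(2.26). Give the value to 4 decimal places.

Midpoint: k1 = f(t_n, y_n); k2 = f(t_n + h/2, y_n + (h/2)·k1); y_{n+1} = y_n + h·k2.
t=1.000000, y=2.100000:
  k1 = f(1.000000, 2.100000) = 2.184000
  k2 = f(1.210000, 2.558640) = 2.660986
  y ← 2.100000 + 0.42·2.660986 = 3.217614
t=1.420000, y=3.217614:
  k1 = f(1.420000, 3.217614) = 3.346319
  k2 = f(1.630000, 3.920341) = 4.077154
  y ← 3.217614 + 0.42·4.077154 = 4.930019
t=1.840000, y=4.930019:
  k1 = f(1.840000, 4.930019) = 5.127220
  k2 = f(2.050000, 6.006735) = 6.247004
  y ← 4.930019 + 0.42·6.247004 = 7.553761
y(2.26) ≈ 7.5538

7.5538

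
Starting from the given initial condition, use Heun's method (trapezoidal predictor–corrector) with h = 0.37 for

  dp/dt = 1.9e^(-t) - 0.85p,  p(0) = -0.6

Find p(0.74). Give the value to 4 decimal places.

0.3656

Heun: k1 = f(t_n, p_n); k2 = f(t_n + h, p_n + h·k1); p_{n+1} = p_n + (h/2)·(k1 + k2).
t=0.000000, p=-0.600000:
  k1 = f(0.000000, -0.600000) = 2.410000
  k2 = f(0.370000, 0.291700) = 1.064450
  p ← -0.600000 + (0.37/2)·(2.410000 + 1.064450) = 0.042773
t=0.370000, p=0.042773:
  k1 = f(0.370000, 0.042773) = 1.276038
  k2 = f(0.740000, 0.514907) = 0.468845
  p ← 0.042773 + (0.37/2)·(1.276038 + 0.468845) = 0.365577
p(0.74) ≈ 0.3656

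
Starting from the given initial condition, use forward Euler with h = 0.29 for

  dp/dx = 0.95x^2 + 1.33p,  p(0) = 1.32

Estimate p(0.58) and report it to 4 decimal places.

2.5578

Euler: p_{n+1} = p_n + h·f(x_n, p_n).
x=0.000000, p=1.320000: f=1.755600 → p ← 1.320000 + 0.29·1.755600 = 1.829124
x=0.290000, p=1.829124: f=2.512630 → p ← 1.829124 + 0.29·2.512630 = 2.557787
p(0.58) ≈ 2.5578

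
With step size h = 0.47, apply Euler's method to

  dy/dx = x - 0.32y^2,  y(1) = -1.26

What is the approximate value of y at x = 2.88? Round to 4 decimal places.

Euler: y_{n+1} = y_n + h·f(x_n, y_n).
x=1.000000, y=-1.260000: f=0.491968 → y ← -1.260000 + 0.47·0.491968 = -1.028775
x=1.470000, y=-1.028775: f=1.131319 → y ← -1.028775 + 0.47·1.131319 = -0.497055
x=1.940000, y=-0.497055: f=1.860940 → y ← -0.497055 + 0.47·1.860940 = 0.377587
x=2.410000, y=0.377587: f=2.364377 → y ← 0.377587 + 0.47·2.364377 = 1.488844
y(2.88) ≈ 1.4888

1.4888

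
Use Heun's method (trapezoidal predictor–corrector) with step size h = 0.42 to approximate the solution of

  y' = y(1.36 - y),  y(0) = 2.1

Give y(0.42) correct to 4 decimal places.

1.7471

Heun: k1 = f(t_n, y_n); k2 = f(t_n + h, y_n + h·k1); y_{n+1} = y_n + (h/2)·(k1 + k2).
t=0.000000, y=2.100000:
  k1 = f(0.000000, 2.100000) = -1.554000
  k2 = f(0.420000, 1.447320) = -0.126380
  y ← 2.100000 + (0.42/2)·(-1.554000 + (-0.126380)) = 1.747120
y(0.42) ≈ 1.7471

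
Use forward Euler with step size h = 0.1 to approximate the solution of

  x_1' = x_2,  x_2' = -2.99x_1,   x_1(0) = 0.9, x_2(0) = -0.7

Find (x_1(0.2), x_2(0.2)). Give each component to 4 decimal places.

Euler on (x_1,x_2): x_1_{n+1} = x_1_n + h·x_1', x_2_{n+1} = x_2_n + h·x_2'.
0.000000: (0.900000, -0.700000); f=(-0.700000, -2.691000) → (0.830000, -0.969100)
0.100000: (0.830000, -0.969100); f=(-0.969100, -2.481700) → (0.733090, -1.217270)
(x_1(0.2), x_2(0.2)) ≈ (0.7331, -1.2173)

0.7331, -1.2173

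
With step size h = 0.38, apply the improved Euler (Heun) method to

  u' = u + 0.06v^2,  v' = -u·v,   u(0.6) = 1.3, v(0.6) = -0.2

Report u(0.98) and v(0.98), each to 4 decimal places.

Heun on (u,v): k1 = f(x_n, state_n); k2 = f(x_n + h, state_n + h·k1); state_{n+1} = state_n + (h/2)·(k1 + k2).
0.600000: (1.300000, -0.200000)
  k1 = (1.302400, 0.260000)
  predictor → (1.794912, -0.101200)
  k2 = (1.795526, 0.181645)
  → (1.888606, -0.116087)
(u(0.98), v(0.98)) ≈ (1.8886, -0.1161)

1.8886, -0.1161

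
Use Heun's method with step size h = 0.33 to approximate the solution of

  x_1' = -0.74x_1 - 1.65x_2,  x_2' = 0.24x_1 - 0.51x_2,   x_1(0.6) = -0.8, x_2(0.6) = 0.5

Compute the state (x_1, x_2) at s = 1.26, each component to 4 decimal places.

Heun on (x_1,x_2): k1 = f(s_n, state_n); k2 = f(s_n + h, state_n + h·k1); state_{n+1} = state_n + (h/2)·(k1 + k2).
0.600000: (-0.800000, 0.500000)
  k1 = (-0.233000, -0.447000)
  predictor → (-0.876890, 0.352490)
  k2 = (0.067290, -0.390224)
  → (-0.827342, 0.361858)
0.930000: (-0.827342, 0.361858)
  k1 = (0.015167, -0.383110)
  predictor → (-0.822337, 0.235432)
  k2 = (0.220067, -0.317431)
  → (-0.788529, 0.246269)
(x_1(1.26), x_2(1.26)) ≈ (-0.7885, 0.2463)

-0.7885, 0.2463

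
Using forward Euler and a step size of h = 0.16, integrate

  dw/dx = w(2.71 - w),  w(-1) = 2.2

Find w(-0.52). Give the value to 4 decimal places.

Euler: w_{n+1} = w_n + h·f(x_n, w_n).
x=-1.000000, w=2.200000: f=1.122000 → w ← 2.200000 + 0.16·1.122000 = 2.379520
x=-0.840000, w=2.379520: f=0.786384 → w ← 2.379520 + 0.16·0.786384 = 2.505341
x=-0.680000, w=2.505341: f=0.512740 → w ← 2.505341 + 0.16·0.512740 = 2.587380
w(-0.52) ≈ 2.5874

2.5874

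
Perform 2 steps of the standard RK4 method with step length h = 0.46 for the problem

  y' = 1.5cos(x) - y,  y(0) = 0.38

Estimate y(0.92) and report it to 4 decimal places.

0.9032

RK4: k1 = f(x_n, y_n); k2 = f(x_n + h/2, y_n + (h/2)·k1); k3 = f(x_n + h/2, y_n + (h/2)·k2); k4 = f(x_n + h, y_n + h·k3); y_{n+1} = y_n + (h/6)·(k1 + 2k2 + 2k3 + k4).
x=0.000000, y=0.380000:
  k1 = f(0.000000, 0.380000) = 1.120000
  k2 = f(0.230000, 0.637600) = 0.822900
  k3 = f(0.230000, 0.569267) = 0.891233
  k4 = f(0.460000, 0.789967) = 0.554112
  y ← 0.380000 + (0.46/6)·(k1 + 2k2 + 2k3 + k4) = 0.771182
x=0.460000, y=0.771182:
  k1 = f(0.460000, 0.771182) = 0.572897
  k2 = f(0.690000, 0.902948) = 0.253921
  k3 = f(0.690000, 0.829584) = 0.327285
  k4 = f(0.920000, 0.921733) = -0.013003
  y ← 0.771182 + (0.46/6)·(k1 + 2k2 + 2k3 + k4) = 0.903226
y(0.92) ≈ 0.9032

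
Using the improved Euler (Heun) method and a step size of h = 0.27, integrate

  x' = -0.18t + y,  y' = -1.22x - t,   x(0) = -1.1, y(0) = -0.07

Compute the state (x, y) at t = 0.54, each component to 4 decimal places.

Heun on (x,y): k1 = f(t_n, state_n); k2 = f(t_n + h, state_n + h·k1); state_{n+1} = state_n + (h/2)·(k1 + k2).
0.000000: (-1.100000, -0.070000)
  k1 = (-0.070000, 1.342000)
  predictor → (-1.118900, 0.292340)
  k2 = (0.243740, 1.095058)
  → (-1.076545, 0.259003)
0.270000: (-1.076545, 0.259003)
  k1 = (0.210403, 1.043385)
  predictor → (-1.019736, 0.540717)
  k2 = (0.443517, 0.704078)
  → (-0.988266, 0.494910)
(x(0.54), y(0.54)) ≈ (-0.9883, 0.4949)

-0.9883, 0.4949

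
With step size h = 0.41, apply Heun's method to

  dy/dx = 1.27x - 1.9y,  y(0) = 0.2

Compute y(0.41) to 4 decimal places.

0.2116

Heun: k1 = f(x_n, y_n); k2 = f(x_n + h, y_n + h·k1); y_{n+1} = y_n + (h/2)·(k1 + k2).
x=0.000000, y=0.200000:
  k1 = f(0.000000, 0.200000) = -0.380000
  k2 = f(0.410000, 0.044200) = 0.436720
  y ← 0.200000 + (0.41/2)·(-0.380000 + 0.436720) = 0.211628
y(0.41) ≈ 0.2116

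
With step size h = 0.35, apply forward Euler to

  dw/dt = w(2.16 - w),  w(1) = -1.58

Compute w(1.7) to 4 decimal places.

Euler: w_{n+1} = w_n + h·f(t_n, w_n).
t=1.000000, w=-1.580000: f=-5.909200 → w ← -1.580000 + 0.35·(-5.909200) = -3.648220
t=1.350000, w=-3.648220: f=-21.189664 → w ← -3.648220 + 0.35·(-21.189664) = -11.064603
w(1.7) ≈ -11.0646

-11.0646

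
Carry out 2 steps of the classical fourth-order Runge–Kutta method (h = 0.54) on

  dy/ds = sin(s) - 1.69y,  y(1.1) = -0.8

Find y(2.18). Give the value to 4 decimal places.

0.3295

RK4: k1 = f(s_n, y_n); k2 = f(s_n + h/2, y_n + (h/2)·k1); k3 = f(s_n + h/2, y_n + (h/2)·k2); k4 = f(s_n + h, y_n + h·k3); y_{n+1} = y_n + (h/6)·(k1 + 2k2 + 2k3 + k4).
s=1.100000, y=-0.800000:
  k1 = f(1.100000, -0.800000) = 2.243207
  k2 = f(1.370000, -0.194334) = 1.308333
  k3 = f(1.370000, -0.446750) = 1.734916
  k4 = f(1.640000, 0.136855) = 0.766322
  y ← -0.800000 + (0.54/6)·(k1 + 2k2 + 2k3 + k4) = 0.018642
s=1.640000, y=0.018642:
  k1 = f(1.640000, 0.018642) = 0.966101
  k2 = f(1.910000, 0.279490) = 0.470683
  k3 = f(1.910000, 0.145727) = 0.696742
  k4 = f(2.180000, 0.394883) = 0.152752
  y ← 0.018642 + (0.54/6)·(k1 + 2k2 + 2k3 + k4) = 0.329475
y(2.18) ≈ 0.3295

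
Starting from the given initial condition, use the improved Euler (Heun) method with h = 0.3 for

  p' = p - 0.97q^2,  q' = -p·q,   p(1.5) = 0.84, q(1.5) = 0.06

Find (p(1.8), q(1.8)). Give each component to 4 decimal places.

1.1288, 0.0451

Heun on (p,q): k1 = f(x_n, state_n); k2 = f(x_n + h, state_n + h·k1); state_{n+1} = state_n + (h/2)·(k1 + k2).
1.500000: (0.840000, 0.060000)
  k1 = (0.836508, -0.050400)
  predictor → (1.090952, 0.044880)
  k2 = (1.088999, -0.048962)
  → (1.128826, 0.045096)
(p(1.8), q(1.8)) ≈ (1.1288, 0.0451)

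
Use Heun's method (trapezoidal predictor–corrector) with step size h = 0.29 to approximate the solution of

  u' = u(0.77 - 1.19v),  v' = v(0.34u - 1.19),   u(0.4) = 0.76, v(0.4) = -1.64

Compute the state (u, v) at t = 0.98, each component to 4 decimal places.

Heun on (u,v): k1 = f(t_n, state_n); k2 = f(t_n + h, state_n + h·k1); state_{n+1} = state_n + (h/2)·(k1 + k2).
0.400000: (0.760000, -1.640000)
  k1 = (2.068416, 1.527824)
  predictor → (1.359841, -1.196931)
  k2 = (2.983964, 0.870952)
  → (1.492595, -1.292177)
0.690000: (1.492595, -1.292177)
  k1 = (3.444448, 0.881934)
  predictor → (2.491485, -1.036417)
  k2 = (4.991281, 0.355382)
  → (2.715776, -1.112767)
(u(0.98), v(0.98)) ≈ (2.7158, -1.1128)

2.7158, -1.1128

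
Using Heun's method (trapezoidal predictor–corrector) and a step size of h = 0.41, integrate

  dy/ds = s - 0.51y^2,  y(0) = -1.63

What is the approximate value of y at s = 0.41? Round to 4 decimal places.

Heun: k1 = f(s_n, y_n); k2 = f(s_n + h, y_n + h·k1); y_{n+1} = y_n + (h/2)·(k1 + k2).
s=0.000000, y=-1.630000:
  k1 = f(0.000000, -1.630000) = -1.355019
  k2 = f(0.410000, -2.185558) = -2.026098
  y ← -1.630000 + (0.41/2)·(-1.355019 + (-2.026098)) = -2.323129
y(0.41) ≈ -2.3231

-2.3231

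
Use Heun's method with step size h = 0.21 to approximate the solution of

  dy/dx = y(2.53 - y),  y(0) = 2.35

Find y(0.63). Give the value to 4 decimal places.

2.4873

Heun: k1 = f(x_n, y_n); k2 = f(x_n + h, y_n + h·k1); y_{n+1} = y_n + (h/2)·(k1 + k2).
x=0.000000, y=2.350000:
  k1 = f(0.000000, 2.350000) = 0.423000
  k2 = f(0.210000, 2.438830) = 0.222348
  y ← 2.350000 + (0.21/2)·(0.423000 + 0.222348) = 2.417762
x=0.210000, y=2.417762:
  k1 = f(0.210000, 2.417762) = 0.271366
  k2 = f(0.420000, 2.474748) = 0.136734
  y ← 2.417762 + (0.21/2)·(0.271366 + 0.136734) = 2.460612
x=0.420000, y=2.460612:
  k1 = f(0.420000, 2.460612) = 0.170737
  k2 = f(0.630000, 2.496467) = 0.083715
  y ← 2.460612 + (0.21/2)·(0.170737 + 0.083715) = 2.487329
y(0.63) ≈ 2.4873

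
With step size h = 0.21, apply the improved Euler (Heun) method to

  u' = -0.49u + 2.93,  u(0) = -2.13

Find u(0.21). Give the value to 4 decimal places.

Heun: k1 = f(x_n, u_n); k2 = f(x_n + h, u_n + h·k1); u_{n+1} = u_n + (h/2)·(k1 + k2).
x=0.000000, u=-2.130000:
  k1 = f(0.000000, -2.130000) = 3.973700
  k2 = f(0.210000, -1.295523) = 3.564806
  u ← -2.130000 + (0.21/2)·(3.973700 + 3.564806) = -1.338457
u(0.21) ≈ -1.3385

-1.3385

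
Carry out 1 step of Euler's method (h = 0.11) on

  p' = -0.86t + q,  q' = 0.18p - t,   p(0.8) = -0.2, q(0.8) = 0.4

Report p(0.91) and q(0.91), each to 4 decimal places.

Euler on (p,q): p_{n+1} = p_n + h·p', q_{n+1} = q_n + h·q'.
0.800000: (-0.200000, 0.400000); f=(-0.288000, -0.836000) → (-0.231680, 0.308040)
(p(0.91), q(0.91)) ≈ (-0.2317, 0.3080)

-0.2317, 0.3080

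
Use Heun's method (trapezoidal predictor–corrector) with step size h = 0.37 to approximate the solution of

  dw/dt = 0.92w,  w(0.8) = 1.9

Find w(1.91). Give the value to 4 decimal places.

5.1950

Heun: k1 = f(t_n, w_n); k2 = f(t_n + h, w_n + h·k1); w_{n+1} = w_n + (h/2)·(k1 + k2).
t=0.800000, w=1.900000:
  k1 = f(0.800000, 1.900000) = 1.748000
  k2 = f(1.170000, 2.546760) = 2.343019
  w ← 1.900000 + (0.37/2)·(1.748000 + 2.343019) = 2.656839
t=1.170000, w=2.656839:
  k1 = f(1.170000, 2.656839) = 2.444291
  k2 = f(1.540000, 3.561226) = 3.276328
  w ← 2.656839 + (0.37/2)·(2.444291 + 3.276328) = 3.715153
t=1.540000, w=3.715153:
  k1 = f(1.540000, 3.715153) = 3.417941
  k2 = f(1.910000, 4.979791) = 4.581408
  w ← 3.715153 + (0.37/2)·(3.417941 + 4.581408) = 5.195033
w(1.91) ≈ 5.1950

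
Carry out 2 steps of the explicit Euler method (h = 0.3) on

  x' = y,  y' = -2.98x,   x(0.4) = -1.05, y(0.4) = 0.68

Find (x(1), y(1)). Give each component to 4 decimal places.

-0.3604, 2.3750

Euler on (x,y): x_{n+1} = x_n + h·x', y_{n+1} = y_n + h·y'.
0.400000: (-1.050000, 0.680000); f=(0.680000, 3.129000) → (-0.846000, 1.618700)
0.700000: (-0.846000, 1.618700); f=(1.618700, 2.521080) → (-0.360390, 2.375024)
(x(1), y(1)) ≈ (-0.3604, 2.3750)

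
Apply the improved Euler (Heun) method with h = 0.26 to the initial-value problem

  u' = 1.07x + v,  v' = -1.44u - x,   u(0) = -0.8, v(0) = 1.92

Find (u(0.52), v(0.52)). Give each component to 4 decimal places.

0.4290, 1.9600

Heun on (u,v): k1 = f(x_n, state_n); k2 = f(x_n + h, state_n + h·k1); state_{n+1} = state_n + (h/2)·(k1 + k2).
0.000000: (-0.800000, 1.920000)
  k1 = (1.920000, 1.152000)
  predictor → (-0.300800, 2.219520)
  k2 = (2.497720, 0.173152)
  → (-0.225696, 2.092270)
0.260000: (-0.225696, 2.092270)
  k1 = (2.370470, 0.065003)
  predictor → (0.390626, 2.109170)
  k2 = (2.665570, -1.082501)
  → (0.428989, 1.959995)
(u(0.52), v(0.52)) ≈ (0.4290, 1.9600)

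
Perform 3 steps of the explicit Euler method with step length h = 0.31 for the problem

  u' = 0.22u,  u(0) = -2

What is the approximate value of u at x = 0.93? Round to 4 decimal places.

Euler: u_{n+1} = u_n + h·f(x_n, u_n).
x=0.000000, u=-2.000000: f=-0.440000 → u ← -2.000000 + 0.31·(-0.440000) = -2.136400
x=0.310000, u=-2.136400: f=-0.470008 → u ← -2.136400 + 0.31·(-0.470008) = -2.282102
x=0.620000, u=-2.282102: f=-0.502063 → u ← -2.282102 + 0.31·(-0.502063) = -2.437742
u(0.93) ≈ -2.4377

-2.4377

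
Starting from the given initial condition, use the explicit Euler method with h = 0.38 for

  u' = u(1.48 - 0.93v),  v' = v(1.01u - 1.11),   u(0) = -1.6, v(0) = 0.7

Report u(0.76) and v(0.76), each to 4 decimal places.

Euler on (u,v): u_{n+1} = u_n + h·u', v_{n+1} = v_n + h·v'.
0.000000: (-1.600000, 0.700000); f=(-1.326400, -1.908200) → (-2.104032, -0.025116)
0.380000: (-2.104032, -0.025116); f=(-3.163113, 0.081252) → (-3.306015, 0.005760)
(u(0.76), v(0.76)) ≈ (-3.3060, 0.0058)

-3.3060, 0.0058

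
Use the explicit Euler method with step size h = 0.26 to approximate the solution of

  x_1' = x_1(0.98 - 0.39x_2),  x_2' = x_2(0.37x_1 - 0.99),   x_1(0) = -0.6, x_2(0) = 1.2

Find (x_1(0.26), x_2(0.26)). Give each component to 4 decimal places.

Euler on (x_1,x_2): x_1_{n+1} = x_1_n + h·x_1', x_2_{n+1} = x_2_n + h·x_2'.
0.000000: (-0.600000, 1.200000); f=(-0.307200, -1.454400) → (-0.679872, 0.821856)
(x_1(0.26), x_2(0.26)) ≈ (-0.6799, 0.8219)

-0.6799, 0.8219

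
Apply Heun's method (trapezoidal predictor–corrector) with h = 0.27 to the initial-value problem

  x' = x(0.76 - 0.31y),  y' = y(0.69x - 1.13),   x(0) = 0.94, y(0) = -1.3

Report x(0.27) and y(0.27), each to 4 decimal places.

Heun on (x,y): k1 = f(t_n, state_n); k2 = f(t_n + h, state_n + h·k1); state_{n+1} = state_n + (h/2)·(k1 + k2).
0.000000: (0.940000, -1.300000)
  k1 = (1.093220, 0.625820)
  predictor → (1.235169, -1.131029)
  k2 = (1.371802, 0.314124)
  → (1.272778, -1.173108)
(x(0.27), y(0.27)) ≈ (1.2728, -1.1731)

1.2728, -1.1731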